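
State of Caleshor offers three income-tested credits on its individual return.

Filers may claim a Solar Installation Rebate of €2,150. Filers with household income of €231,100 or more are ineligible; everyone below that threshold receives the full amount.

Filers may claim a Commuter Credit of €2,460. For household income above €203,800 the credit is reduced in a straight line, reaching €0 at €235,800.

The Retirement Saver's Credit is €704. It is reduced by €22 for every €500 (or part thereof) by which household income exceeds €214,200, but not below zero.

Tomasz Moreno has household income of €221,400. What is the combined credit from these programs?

€3,631

Solar Installation Rebate: €221,400 is below the €231,100 cutoff, so the full €2,150 applies.
Commuter Credit: €221,400 is €17,600 into a €32,000 phase-out range, leaving 14,400/32,000 of the credit: €2,460 × 14,400/32,000 = €1,107.
Retirement Saver's Credit: income exceeds €214,200 by €7,200, which is 15 full-or-partial €500 increments; reduction = 15 × €22 = €330, leaving €374.
Total: €2,150 + €1,107 + €374 = €3,631.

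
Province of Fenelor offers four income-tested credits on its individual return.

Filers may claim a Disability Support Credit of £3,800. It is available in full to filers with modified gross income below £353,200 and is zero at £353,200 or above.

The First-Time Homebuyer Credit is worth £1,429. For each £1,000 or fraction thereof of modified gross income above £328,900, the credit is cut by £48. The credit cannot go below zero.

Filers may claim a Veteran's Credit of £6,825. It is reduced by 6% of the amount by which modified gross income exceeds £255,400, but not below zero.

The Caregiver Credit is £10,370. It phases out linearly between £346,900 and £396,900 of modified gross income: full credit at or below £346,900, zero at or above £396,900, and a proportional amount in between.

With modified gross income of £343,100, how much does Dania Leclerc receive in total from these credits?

Disability Support Credit: £343,100 is below the £353,200 cutoff, so the full £3,800 applies.
First-Time Homebuyer Credit: income exceeds £328,900 by £14,200, which is 15 full-or-partial £1,000 increments; reduction = 15 × £48 = £720, leaving £709.
Veteran's Credit: 6% of the £87,700 excess over £255,400 is £5,262; credit = £6,825 − £5,262 = £1,563.
Caregiver Credit: £343,100 is at or below the £346,900 threshold, so the full £10,370 applies.
Total: £3,800 + £709 + £1,563 + £10,370 = £16,442.

£16,442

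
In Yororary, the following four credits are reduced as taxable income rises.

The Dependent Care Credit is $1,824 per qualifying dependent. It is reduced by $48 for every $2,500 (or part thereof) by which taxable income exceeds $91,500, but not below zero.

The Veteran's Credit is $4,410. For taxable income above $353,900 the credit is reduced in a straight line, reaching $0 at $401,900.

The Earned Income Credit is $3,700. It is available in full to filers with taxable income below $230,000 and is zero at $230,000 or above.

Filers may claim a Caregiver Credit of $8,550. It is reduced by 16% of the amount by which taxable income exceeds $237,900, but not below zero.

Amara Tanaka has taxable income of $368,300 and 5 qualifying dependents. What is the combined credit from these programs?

$6,879

Dependent Care Credit: base = 5 × $1,824 = $9,120. income exceeds $91,500 by $276,800, which is 111 full-or-partial $2,500 increments; reduction = 111 × $48 = $5,328, leaving $3,792.
Veteran's Credit: $368,300 is $14,400 into a $48,000 phase-out range, leaving 33,600/48,000 of the credit: $4,410 × 33,600/48,000 = $3,087.
Earned Income Credit: $368,300 meets or exceeds the $230,000 cutoff, so the credit is $0.
Caregiver Credit: 16% of the $130,400 excess over $237,900 is $20,864 ≥ base, so the credit is $0.
Total: $3,792 + $3,087 + $0 + $0 = $6,879.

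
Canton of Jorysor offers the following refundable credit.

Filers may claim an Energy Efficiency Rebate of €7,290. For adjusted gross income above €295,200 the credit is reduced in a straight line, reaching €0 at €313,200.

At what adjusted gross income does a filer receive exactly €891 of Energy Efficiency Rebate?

€311,000

€891 is 891/7,290 of the full €7,290, so 6,399/7,290 of the €18,000 range has been used: income = €295,200 + €18,000 × 6,399/7,290 = €311,000.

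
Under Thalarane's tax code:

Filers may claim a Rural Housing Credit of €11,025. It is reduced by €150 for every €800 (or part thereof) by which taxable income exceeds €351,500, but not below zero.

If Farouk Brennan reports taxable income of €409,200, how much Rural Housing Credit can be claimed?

Rural Housing Credit: income exceeds €351,500 by €57,700, which is 73 full-or-partial €800 increments; reduction = 73 × €150 = €10,950, leaving €75.

€75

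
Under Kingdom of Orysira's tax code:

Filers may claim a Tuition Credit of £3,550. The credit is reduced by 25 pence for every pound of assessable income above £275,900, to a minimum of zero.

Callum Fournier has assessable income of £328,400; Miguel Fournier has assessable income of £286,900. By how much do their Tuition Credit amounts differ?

£800

Callum (£328,400): Tuition Credit: 25% of the £52,500 excess over £275,900 is £13,125 ≥ base, so the credit is £0.
Miguel (£286,900): Tuition Credit: 25% of the £11,000 excess over £275,900 is £2,750; credit = £3,550 − £2,750 = £800.
Difference: |£0 − £800| = £800.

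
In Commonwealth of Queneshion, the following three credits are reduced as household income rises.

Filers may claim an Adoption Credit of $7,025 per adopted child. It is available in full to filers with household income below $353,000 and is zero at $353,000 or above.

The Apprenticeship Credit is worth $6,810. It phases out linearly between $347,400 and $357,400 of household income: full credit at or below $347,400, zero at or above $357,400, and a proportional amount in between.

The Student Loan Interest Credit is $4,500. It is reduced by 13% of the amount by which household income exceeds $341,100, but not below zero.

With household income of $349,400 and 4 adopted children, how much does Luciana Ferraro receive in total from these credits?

Adoption Credit: base = 4 × $7,025 = $28,100. $349,400 is below the $353,000 cutoff, so the full $28,100 applies.
Apprenticeship Credit: $349,400 is $2,000 into a $10,000 phase-out range, leaving 8,000/10,000 of the credit: $6,810 × 8,000/10,000 = $5,448.
Student Loan Interest Credit: 13% of the $8,300 excess over $341,100 is $1,079; credit = $4,500 − $1,079 = $3,421.
Total: $28,100 + $5,448 + $3,421 = $36,969.

$36,969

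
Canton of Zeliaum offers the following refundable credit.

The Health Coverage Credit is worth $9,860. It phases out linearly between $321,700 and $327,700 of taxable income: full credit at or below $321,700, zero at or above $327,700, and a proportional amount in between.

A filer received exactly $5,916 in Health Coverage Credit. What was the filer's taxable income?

$5,916 is 5,916/9,860 of the full $9,860, so 3,944/9,860 of the $6,000 range has been used: income = $321,700 + $6,000 × 3,944/9,860 = $324,100.

$324,100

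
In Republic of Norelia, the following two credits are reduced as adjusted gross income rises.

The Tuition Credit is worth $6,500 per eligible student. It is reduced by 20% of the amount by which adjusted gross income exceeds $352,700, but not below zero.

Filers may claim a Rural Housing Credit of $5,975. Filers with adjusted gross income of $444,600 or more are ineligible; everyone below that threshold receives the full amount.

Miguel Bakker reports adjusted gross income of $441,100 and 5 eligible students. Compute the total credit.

Tuition Credit: base = 5 × $6,500 = $32,500. 20% of the $88,400 excess over $352,700 is $17,680; credit = $32,500 − $17,680 = $14,820.
Rural Housing Credit: $441,100 is below the $444,600 cutoff, so the full $5,975 applies.
Total: $14,820 + $5,975 = $20,795.

$20,795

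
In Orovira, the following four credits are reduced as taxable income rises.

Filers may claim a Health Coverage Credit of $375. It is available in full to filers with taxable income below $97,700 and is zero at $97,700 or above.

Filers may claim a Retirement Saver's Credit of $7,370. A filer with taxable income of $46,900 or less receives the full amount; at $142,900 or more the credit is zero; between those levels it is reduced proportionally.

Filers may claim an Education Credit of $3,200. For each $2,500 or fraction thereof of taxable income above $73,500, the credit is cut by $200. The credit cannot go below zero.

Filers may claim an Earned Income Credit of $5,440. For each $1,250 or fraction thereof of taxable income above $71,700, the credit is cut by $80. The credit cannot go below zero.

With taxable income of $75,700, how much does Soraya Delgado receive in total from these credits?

$13,654

Health Coverage Credit: $75,700 is below the $97,700 cutoff, so the full $375 applies.
Retirement Saver's Credit: $75,700 is $28,800 into a $96,000 phase-out range, leaving 67,200/96,000 of the credit: $7,370 × 67,200/96,000 = $5,159.
Education Credit: income exceeds $73,500 by $2,200, which is 1 full-or-partial $2,500 increment; reduction = 1 × $200 = $200, leaving $3,000.
Earned Income Credit: income exceeds $71,700 by $4,000, which is 4 full-or-partial $1,250 increments; reduction = 4 × $80 = $320, leaving $5,120.
Total: $375 + $5,159 + $3,000 + $5,120 = $13,654.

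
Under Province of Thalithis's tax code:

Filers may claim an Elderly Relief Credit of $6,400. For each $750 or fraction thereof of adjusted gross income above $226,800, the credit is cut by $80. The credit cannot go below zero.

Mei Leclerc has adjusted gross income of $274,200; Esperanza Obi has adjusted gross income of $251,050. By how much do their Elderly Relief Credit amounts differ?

Mei ($274,200): Elderly Relief Credit: income exceeds $226,800 by $47,400, which is 64 full-or-partial $750 increments; reduction = 64 × $80 = $5,120, leaving $1,280.
Esperanza ($251,050): Elderly Relief Credit: income exceeds $226,800 by $24,250, which is 33 full-or-partial $750 increments; reduction = 33 × $80 = $2,640, leaving $3,760.
Difference: |$1,280 − $3,760| = $2,480.

$2,480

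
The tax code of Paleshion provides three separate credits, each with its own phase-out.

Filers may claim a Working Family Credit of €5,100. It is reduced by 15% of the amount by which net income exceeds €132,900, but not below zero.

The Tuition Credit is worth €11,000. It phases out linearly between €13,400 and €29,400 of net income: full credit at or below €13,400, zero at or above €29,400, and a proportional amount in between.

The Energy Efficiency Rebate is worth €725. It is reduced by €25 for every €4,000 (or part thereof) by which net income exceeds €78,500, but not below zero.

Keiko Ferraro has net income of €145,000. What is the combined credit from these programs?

Working Family Credit: 15% of the €12,100 excess over €132,900 is €1,815; credit = €5,100 − €1,815 = €3,285.
Tuition Credit: €145,000 is at or above €29,400, so the credit is €0.
Energy Efficiency Rebate: income exceeds €78,500 by €66,500, which is 17 full-or-partial €4,000 increments; reduction = 17 × €25 = €425, leaving €300.
Total: €3,285 + €0 + €300 = €3,585.

€3,585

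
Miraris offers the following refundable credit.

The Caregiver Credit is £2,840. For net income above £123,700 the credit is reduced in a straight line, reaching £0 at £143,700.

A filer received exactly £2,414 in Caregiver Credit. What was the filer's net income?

£2,414 is 2,414/2,840 of the full £2,840, so 426/2,840 of the £20,000 range has been used: income = £123,700 + £20,000 × 426/2,840 = £126,700.

£126,700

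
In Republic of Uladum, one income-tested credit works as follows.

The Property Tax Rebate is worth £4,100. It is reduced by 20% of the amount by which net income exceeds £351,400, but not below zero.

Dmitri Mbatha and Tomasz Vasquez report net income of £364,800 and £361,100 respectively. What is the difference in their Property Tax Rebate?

£740

Dmitri (£364,800): Property Tax Rebate: 20% of the £13,400 excess over £351,400 is £2,680; credit = £4,100 − £2,680 = £1,420.
Tomasz (£361,100): Property Tax Rebate: 20% of the £9,700 excess over £351,400 is £1,940; credit = £4,100 − £1,940 = £2,160.
Difference: |£1,420 − £2,160| = £740.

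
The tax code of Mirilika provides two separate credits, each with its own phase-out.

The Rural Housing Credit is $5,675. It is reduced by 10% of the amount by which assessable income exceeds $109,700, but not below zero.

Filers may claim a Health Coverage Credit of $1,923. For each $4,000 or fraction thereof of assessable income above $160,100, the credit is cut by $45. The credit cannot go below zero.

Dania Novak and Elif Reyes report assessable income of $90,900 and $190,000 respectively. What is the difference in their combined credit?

Dania ($90,900): Rural Housing Credit: $90,900 is at or below the $109,700 threshold, so the full $5,675 applies. Health Coverage Credit: $90,900 is at or below the $160,100 threshold, so the full $1,923 applies. total $5,675 + $1,923 = $7,598
Elif ($190,000): Rural Housing Credit: 10% of the $80,300 excess over $109,700 is $8,030 ≥ base, so the credit is $0. Health Coverage Credit: income exceeds $160,100 by $29,900, which is 8 full-or-partial $4,000 increments; reduction = 8 × $45 = $360, leaving $1,563. total $0 + $1,563 = $1,563
Difference: |$7,598 − $1,563| = $6,035.

$6,035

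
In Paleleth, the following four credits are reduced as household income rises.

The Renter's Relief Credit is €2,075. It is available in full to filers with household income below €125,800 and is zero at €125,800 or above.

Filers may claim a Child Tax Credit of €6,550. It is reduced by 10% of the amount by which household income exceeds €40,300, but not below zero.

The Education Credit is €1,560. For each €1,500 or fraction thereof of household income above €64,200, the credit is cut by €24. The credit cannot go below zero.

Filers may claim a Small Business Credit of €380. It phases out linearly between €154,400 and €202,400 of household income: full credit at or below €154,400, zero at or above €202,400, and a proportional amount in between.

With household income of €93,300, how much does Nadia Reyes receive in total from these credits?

Renter's Relief Credit: €93,300 is below the €125,800 cutoff, so the full €2,075 applies.
Child Tax Credit: 10% of the €53,000 excess over €40,300 is €5,300; credit = €6,550 − €5,300 = €1,250.
Education Credit: income exceeds €64,200 by €29,100, which is 20 full-or-partial €1,500 increments; reduction = 20 × €24 = €480, leaving €1,080.
Small Business Credit: €93,300 is at or below the €154,400 threshold, so the full €380 applies.
Total: €2,075 + €1,250 + €1,080 + €380 = €4,785.

€4,785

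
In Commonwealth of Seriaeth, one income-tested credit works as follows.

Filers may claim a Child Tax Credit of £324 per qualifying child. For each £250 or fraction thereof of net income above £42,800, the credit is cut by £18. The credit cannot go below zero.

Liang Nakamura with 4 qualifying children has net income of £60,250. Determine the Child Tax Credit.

Child Tax Credit: base = 4 × £324 = £1,296. income exceeds £42,800 by £17,450, which is 70 full-or-partial £250 increments; reduction = 70 × £18 = £1,260, leaving £36.

£36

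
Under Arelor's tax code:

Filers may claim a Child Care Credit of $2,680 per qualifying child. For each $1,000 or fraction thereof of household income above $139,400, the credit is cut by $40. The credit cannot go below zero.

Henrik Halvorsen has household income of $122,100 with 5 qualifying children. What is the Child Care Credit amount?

Child Care Credit: base = 5 × $2,680 = $13,400. $122,100 is at or below the $139,400 threshold, so the full $13,400 applies.

$13,400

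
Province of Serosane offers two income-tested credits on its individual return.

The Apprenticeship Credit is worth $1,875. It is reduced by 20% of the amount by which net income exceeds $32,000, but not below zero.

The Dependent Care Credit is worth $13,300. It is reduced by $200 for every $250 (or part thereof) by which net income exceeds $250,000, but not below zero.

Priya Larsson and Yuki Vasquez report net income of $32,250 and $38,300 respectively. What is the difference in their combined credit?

$1,210

Priya ($32,250): Apprenticeship Credit: 20% of the $250 excess over $32,000 is $50; credit = $1,875 − $50 = $1,825. Dependent Care Credit: $32,250 is at or below the $250,000 threshold, so the full $13,300 applies. total $1,825 + $13,300 = $15,125
Yuki ($38,300): Apprenticeship Credit: 20% of the $6,300 excess over $32,000 is $1,260; credit = $1,875 − $1,260 = $615. Dependent Care Credit: $38,300 is at or below the $250,000 threshold, so the full $13,300 applies. total $615 + $13,300 = $13,915
Difference: |$15,125 − $13,915| = $1,210.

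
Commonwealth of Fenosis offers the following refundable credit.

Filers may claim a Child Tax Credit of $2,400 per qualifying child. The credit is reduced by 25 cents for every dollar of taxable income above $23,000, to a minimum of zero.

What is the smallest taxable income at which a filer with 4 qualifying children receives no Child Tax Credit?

$61,400

Full credit = 4 × $2,400 = $9,600.
The credit falls by 25% of each dollar above $23,000, so it reaches zero when the excess is $9,600 / 25% = $38,400: income = $23,000 + $38,400 = $61,400.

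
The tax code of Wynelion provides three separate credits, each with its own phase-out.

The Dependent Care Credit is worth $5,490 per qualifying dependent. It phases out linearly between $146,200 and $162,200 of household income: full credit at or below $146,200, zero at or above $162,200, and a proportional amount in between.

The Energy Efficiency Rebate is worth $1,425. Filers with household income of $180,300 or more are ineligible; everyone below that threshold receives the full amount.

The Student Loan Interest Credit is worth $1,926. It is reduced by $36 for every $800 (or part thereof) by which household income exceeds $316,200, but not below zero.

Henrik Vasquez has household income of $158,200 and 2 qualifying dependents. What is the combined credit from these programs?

$6,096

Dependent Care Credit: base = 2 × $5,490 = $10,980. $158,200 is $12,000 into a $16,000 phase-out range, leaving 4,000/16,000 of the credit: $10,980 × 4,000/16,000 = $2,745.
Energy Efficiency Rebate: $158,200 is below the $180,300 cutoff, so the full $1,425 applies.
Student Loan Interest Credit: $158,200 is at or below the $316,200 threshold, so the full $1,926 applies.
Total: $2,745 + $1,425 + $1,926 = $6,096.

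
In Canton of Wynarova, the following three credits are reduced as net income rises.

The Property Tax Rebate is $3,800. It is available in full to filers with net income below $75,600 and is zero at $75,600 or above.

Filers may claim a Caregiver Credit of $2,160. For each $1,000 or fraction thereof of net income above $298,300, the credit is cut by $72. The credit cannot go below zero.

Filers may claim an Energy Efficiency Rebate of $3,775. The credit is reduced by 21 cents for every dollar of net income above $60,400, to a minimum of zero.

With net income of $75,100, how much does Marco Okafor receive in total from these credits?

Property Tax Rebate: $75,100 is below the $75,600 cutoff, so the full $3,800 applies.
Caregiver Credit: $75,100 is at or below the $298,300 threshold, so the full $2,160 applies.
Energy Efficiency Rebate: 21% of the $14,700 excess over $60,400 is $3,087; credit = $3,775 − $3,087 = $688.
Total: $3,800 + $2,160 + $688 = $6,648.

$6,648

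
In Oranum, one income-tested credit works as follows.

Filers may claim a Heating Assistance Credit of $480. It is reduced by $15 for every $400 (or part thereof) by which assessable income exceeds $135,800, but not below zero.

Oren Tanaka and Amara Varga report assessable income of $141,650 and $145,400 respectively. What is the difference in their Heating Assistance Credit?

Oren ($141,650): Heating Assistance Credit: income exceeds $135,800 by $5,850, which is 15 full-or-partial $400 increments; reduction = 15 × $15 = $225, leaving $255.
Amara ($145,400): Heating Assistance Credit: income exceeds $135,800 by $9,600, which is 24 full-or-partial $400 increments; reduction = 24 × $15 = $360, leaving $120.
Difference: |$255 − $120| = $135.

$135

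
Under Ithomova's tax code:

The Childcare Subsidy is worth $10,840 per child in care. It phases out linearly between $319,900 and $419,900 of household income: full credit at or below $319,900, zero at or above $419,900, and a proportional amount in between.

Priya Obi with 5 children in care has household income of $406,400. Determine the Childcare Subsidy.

$7,317

Childcare Subsidy: base = 5 × $10,840 = $54,200. $406,400 is $86,500 into a $100,000 phase-out range, leaving 13,500/100,000 of the credit: $54,200 × 13,500/100,000 = $7,317.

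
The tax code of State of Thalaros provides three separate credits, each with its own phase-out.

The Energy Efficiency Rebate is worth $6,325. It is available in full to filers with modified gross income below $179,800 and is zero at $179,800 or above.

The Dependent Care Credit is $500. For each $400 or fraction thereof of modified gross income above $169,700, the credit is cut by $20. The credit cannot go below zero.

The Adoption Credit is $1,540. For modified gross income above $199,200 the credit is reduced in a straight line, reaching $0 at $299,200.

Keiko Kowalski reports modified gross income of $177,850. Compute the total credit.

$7,945

Energy Efficiency Rebate: $177,850 is below the $179,800 cutoff, so the full $6,325 applies.
Dependent Care Credit: income exceeds $169,700 by $8,150, which is 21 full-or-partial $400 increments; reduction = 21 × $20 = $420, leaving $80.
Adoption Credit: $177,850 is at or below the $199,200 threshold, so the full $1,540 applies.
Total: $6,325 + $80 + $1,540 = $7,945.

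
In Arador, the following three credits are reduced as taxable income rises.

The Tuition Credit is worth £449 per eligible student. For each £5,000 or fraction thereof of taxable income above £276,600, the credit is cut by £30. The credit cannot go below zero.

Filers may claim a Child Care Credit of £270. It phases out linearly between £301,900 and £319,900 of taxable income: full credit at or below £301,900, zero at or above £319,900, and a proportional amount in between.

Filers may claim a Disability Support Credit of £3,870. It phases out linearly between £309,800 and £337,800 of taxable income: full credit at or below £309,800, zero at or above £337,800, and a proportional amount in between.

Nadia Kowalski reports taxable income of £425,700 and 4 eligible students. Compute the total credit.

£896

Tuition Credit: base = 4 × £449 = £1,796. income exceeds £276,600 by £149,100, which is 30 full-or-partial £5,000 increments; reduction = 30 × £30 = £900, leaving £896.
Child Care Credit: £425,700 is at or above £319,900, so the credit is £0.
Disability Support Credit: £425,700 is at or above £337,800, so the credit is £0.
Total: £896 + £0 + £0 = £896.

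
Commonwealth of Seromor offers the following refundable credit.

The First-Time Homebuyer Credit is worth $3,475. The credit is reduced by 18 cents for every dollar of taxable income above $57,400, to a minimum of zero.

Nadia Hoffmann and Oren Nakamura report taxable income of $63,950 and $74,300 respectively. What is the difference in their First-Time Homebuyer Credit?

Nadia ($63,950): First-Time Homebuyer Credit: 18% of the $6,550 excess over $57,400 is $1,179; credit = $3,475 − $1,179 = $2,296.
Oren ($74,300): First-Time Homebuyer Credit: 18% of the $16,900 excess over $57,400 is $3,042; credit = $3,475 − $3,042 = $433.
Difference: |$2,296 − $433| = $1,863.

$1,863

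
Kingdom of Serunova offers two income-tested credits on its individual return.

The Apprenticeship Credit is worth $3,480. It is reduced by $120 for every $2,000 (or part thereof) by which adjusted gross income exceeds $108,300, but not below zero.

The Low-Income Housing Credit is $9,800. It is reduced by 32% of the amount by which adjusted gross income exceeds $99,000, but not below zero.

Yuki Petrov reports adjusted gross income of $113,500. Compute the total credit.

Apprenticeship Credit: income exceeds $108,300 by $5,200, which is 3 full-or-partial $2,000 increments; reduction = 3 × $120 = $360, leaving $3,120.
Low-Income Housing Credit: 32% of the $14,500 excess over $99,000 is $4,640; credit = $9,800 − $4,640 = $5,160.
Total: $3,120 + $5,160 = $8,280.

$8,280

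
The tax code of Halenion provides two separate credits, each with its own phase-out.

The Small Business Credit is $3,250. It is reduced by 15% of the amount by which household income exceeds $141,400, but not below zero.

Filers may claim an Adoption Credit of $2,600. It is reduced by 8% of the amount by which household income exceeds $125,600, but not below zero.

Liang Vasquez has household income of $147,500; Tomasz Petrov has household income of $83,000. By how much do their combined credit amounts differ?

$2,667

Liang ($147,500): Small Business Credit: 15% of the $6,100 excess over $141,400 is $915; credit = $3,250 − $915 = $2,335. Adoption Credit: 8% of the $21,900 excess over $125,600 is $1,752; credit = $2,600 − $1,752 = $848. total $2,335 + $848 = $3,183
Tomasz ($83,000): Small Business Credit: $83,000 is at or below the $141,400 threshold, so the full $3,250 applies. Adoption Credit: $83,000 is at or below the $125,600 threshold, so the full $2,600 applies. total $3,250 + $2,600 = $5,850
Difference: |$3,183 − $5,850| = $2,667.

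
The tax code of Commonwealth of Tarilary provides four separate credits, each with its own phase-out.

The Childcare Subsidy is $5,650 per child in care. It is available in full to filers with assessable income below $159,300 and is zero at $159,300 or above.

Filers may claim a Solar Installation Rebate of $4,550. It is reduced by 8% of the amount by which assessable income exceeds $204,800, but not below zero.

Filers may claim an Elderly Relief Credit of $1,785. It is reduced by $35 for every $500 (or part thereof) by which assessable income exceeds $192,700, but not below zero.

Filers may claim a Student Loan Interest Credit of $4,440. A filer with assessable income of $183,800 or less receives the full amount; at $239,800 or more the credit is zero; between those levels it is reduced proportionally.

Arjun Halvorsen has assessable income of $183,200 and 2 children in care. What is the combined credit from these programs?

Childcare Subsidy: base = 2 × $5,650 = $11,300. $183,200 meets or exceeds the $159,300 cutoff, so the credit is $0.
Solar Installation Rebate: $183,200 is at or below the $204,800 threshold, so the full $4,550 applies.
Elderly Relief Credit: $183,200 is at or below the $192,700 threshold, so the full $1,785 applies.
Student Loan Interest Credit: $183,200 is at or below the $183,800 threshold, so the full $4,440 applies.
Total: $0 + $4,550 + $1,785 + $4,440 = $10,775.

$10,775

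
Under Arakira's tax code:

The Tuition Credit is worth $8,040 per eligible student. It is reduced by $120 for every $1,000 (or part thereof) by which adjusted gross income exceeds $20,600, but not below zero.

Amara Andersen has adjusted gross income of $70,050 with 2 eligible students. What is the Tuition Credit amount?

Tuition Credit: base = 2 × $8,040 = $16,080. income exceeds $20,600 by $49,450, which is 50 full-or-partial $1,000 increments; reduction = 50 × $120 = $6,000, leaving $10,080.

$10,080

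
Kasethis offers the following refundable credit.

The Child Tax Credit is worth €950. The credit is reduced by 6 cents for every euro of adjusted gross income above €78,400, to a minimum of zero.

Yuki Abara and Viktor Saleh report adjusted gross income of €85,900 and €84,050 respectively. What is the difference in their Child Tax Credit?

€111

Yuki (€85,900): Child Tax Credit: 6% of the €7,500 excess over €78,400 is €450; credit = €950 − €450 = €500.
Viktor (€84,050): Child Tax Credit: 6% of the €5,650 excess over €78,400 is €339; credit = €950 − €339 = €611.
Difference: |€500 − €611| = €111.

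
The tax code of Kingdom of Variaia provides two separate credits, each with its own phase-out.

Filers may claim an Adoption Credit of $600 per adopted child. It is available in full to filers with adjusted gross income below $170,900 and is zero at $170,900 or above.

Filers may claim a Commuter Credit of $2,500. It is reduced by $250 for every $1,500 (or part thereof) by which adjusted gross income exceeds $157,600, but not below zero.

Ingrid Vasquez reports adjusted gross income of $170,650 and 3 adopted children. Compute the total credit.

$2,050

Adoption Credit: base = 3 × $600 = $1,800. $170,650 is below the $170,900 cutoff, so the full $1,800 applies.
Commuter Credit: income exceeds $157,600 by $13,050, which is 9 full-or-partial $1,500 increments; reduction = 9 × $250 = $2,250, leaving $250.
Total: $1,800 + $250 = $2,050.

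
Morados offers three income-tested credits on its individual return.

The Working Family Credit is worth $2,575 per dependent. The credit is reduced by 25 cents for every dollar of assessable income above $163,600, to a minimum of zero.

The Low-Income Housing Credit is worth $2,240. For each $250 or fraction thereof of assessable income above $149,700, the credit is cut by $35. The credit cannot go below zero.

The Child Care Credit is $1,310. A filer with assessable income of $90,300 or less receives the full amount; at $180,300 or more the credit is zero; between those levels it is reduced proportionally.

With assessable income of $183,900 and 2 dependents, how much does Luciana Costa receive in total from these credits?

$75

Working Family Credit: base = 2 × $2,575 = $5,150. 25% of the $20,300 excess over $163,600 is $5,075; credit = $5,150 − $5,075 = $75.
Low-Income Housing Credit: income exceeds $149,700 by $34,200 → 137 increments × $35 = $4,795 ≥ base, so the credit is $0.
Child Care Credit: $183,900 is at or above $180,300, so the credit is $0.
Total: $75 + $0 + $0 = $75.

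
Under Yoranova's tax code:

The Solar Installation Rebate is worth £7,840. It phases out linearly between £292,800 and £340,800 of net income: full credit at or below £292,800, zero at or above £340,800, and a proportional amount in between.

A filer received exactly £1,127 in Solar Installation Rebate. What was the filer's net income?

£333,900

£1,127 is 1,127/7,840 of the full £7,840, so 6,713/7,840 of the £48,000 range has been used: income = £292,800 + £48,000 × 6,713/7,840 = £333,900.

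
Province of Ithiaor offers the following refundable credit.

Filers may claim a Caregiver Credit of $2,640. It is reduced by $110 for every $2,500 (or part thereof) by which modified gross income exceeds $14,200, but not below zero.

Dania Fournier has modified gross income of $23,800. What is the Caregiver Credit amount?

$2,200

Caregiver Credit: income exceeds $14,200 by $9,600, which is 4 full-or-partial $2,500 increments; reduction = 4 × $110 = $440, leaving $2,200.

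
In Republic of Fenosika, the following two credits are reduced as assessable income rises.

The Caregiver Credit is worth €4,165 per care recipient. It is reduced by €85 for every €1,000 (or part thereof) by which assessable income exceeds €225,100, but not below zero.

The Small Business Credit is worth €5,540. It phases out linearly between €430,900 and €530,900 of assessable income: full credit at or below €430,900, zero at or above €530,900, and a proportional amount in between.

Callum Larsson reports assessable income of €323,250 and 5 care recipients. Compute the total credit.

€17,950

Caregiver Credit: base = 5 × €4,165 = €20,825. income exceeds €225,100 by €98,150, which is 99 full-or-partial €1,000 increments; reduction = 99 × €85 = €8,415, leaving €12,410.
Small Business Credit: €323,250 is at or below the €430,900 threshold, so the full €5,540 applies.
Total: €12,410 + €5,540 = €17,950.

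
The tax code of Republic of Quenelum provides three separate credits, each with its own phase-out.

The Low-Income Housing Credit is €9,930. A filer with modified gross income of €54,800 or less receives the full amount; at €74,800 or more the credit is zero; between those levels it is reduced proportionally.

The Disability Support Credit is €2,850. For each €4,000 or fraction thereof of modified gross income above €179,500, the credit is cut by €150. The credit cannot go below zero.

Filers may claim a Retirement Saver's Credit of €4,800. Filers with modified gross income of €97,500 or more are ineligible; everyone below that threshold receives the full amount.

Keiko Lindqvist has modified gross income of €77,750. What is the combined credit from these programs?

€7,650

Low-Income Housing Credit: €77,750 is at or above €74,800, so the credit is €0.
Disability Support Credit: €77,750 is at or below the €179,500 threshold, so the full €2,850 applies.
Retirement Saver's Credit: €77,750 is below the €97,500 cutoff, so the full €4,800 applies.
Total: €0 + €2,850 + €4,800 = €7,650.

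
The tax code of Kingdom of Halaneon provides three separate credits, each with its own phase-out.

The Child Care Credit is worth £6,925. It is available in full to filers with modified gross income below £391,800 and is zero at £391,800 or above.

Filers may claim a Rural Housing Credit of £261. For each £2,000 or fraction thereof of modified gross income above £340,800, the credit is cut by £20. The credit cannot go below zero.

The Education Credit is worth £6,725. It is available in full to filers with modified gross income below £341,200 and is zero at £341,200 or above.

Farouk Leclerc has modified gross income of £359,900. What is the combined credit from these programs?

£6,986

Child Care Credit: £359,900 is below the £391,800 cutoff, so the full £6,925 applies.
Rural Housing Credit: income exceeds £340,800 by £19,100, which is 10 full-or-partial £2,000 increments; reduction = 10 × £20 = £200, leaving £61.
Education Credit: £359,900 meets or exceeds the £341,200 cutoff, so the credit is £0.
Total: £6,925 + £61 + £0 = £6,986.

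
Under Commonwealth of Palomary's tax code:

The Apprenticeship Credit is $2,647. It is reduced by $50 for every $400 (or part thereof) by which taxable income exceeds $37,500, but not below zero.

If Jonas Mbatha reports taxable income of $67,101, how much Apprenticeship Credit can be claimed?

Apprenticeship Credit: income exceeds $37,500 by $29,601 → 75 increments × $50 = $3,750 ≥ base, so the credit is $0.

$0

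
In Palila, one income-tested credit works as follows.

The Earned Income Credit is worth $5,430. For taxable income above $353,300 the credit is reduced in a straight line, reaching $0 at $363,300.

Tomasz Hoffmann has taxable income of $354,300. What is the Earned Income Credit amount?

Earned Income Credit: $354,300 is $1,000 into a $10,000 phase-out range, leaving 9,000/10,000 of the credit: $5,430 × 9,000/10,000 = $4,887.

$4,887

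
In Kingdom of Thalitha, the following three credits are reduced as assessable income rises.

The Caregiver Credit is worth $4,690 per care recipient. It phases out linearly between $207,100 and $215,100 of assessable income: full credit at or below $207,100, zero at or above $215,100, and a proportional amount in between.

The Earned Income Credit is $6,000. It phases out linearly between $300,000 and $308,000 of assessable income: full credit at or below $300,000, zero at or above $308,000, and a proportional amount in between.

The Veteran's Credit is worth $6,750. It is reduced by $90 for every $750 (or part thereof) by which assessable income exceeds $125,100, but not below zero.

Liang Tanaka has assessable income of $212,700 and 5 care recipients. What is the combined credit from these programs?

$13,035

Caregiver Credit: base = 5 × $4,690 = $23,450. $212,700 is $5,600 into a $8,000 phase-out range, leaving 2,400/8,000 of the credit: $23,450 × 2,400/8,000 = $7,035.
Earned Income Credit: $212,700 is at or below the $300,000 threshold, so the full $6,000 applies.
Veteran's Credit: income exceeds $125,100 by $87,600 → 117 increments × $90 = $10,530 ≥ base, so the credit is $0.
Total: $7,035 + $6,000 + $0 = $13,035.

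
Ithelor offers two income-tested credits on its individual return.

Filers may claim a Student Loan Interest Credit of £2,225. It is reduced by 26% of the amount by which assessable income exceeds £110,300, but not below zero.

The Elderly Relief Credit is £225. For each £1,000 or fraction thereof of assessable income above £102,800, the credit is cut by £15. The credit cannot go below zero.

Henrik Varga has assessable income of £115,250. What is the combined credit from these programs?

Student Loan Interest Credit: 26% of the £4,950 excess over £110,300 is £1,287; credit = £2,225 − £1,287 = £938.
Elderly Relief Credit: income exceeds £102,800 by £12,450, which is 13 full-or-partial £1,000 increments; reduction = 13 × £15 = £195, leaving £30.
Total: £938 + £30 = £968.

£968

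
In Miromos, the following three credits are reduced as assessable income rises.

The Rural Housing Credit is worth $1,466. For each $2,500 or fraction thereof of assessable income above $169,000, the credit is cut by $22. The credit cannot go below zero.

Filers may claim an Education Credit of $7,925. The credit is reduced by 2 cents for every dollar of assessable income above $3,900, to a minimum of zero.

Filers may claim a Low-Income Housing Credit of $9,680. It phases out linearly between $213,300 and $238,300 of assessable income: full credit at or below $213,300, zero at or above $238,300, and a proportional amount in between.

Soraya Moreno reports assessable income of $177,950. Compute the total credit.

Rural Housing Credit: income exceeds $169,000 by $8,950, which is 4 full-or-partial $2,500 increments; reduction = 4 × $22 = $88, leaving $1,378.
Education Credit: 2% of the $174,050 excess over $3,900 is $3,481; credit = $7,925 − $3,481 = $4,444.
Low-Income Housing Credit: $177,950 is at or below the $213,300 threshold, so the full $9,680 applies.
Total: $1,378 + $4,444 + $9,680 = $15,502.

$15,502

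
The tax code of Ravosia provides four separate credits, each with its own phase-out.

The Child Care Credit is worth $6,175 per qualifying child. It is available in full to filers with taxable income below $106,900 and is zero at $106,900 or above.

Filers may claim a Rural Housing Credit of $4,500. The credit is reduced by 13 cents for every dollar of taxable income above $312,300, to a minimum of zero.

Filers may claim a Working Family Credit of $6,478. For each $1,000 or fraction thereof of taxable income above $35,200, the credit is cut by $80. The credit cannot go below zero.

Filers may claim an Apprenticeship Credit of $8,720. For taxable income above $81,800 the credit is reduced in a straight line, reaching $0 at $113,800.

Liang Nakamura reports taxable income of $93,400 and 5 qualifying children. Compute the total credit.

$42,692

Child Care Credit: base = 5 × $6,175 = $30,875. $93,400 is below the $106,900 cutoff, so the full $30,875 applies.
Rural Housing Credit: $93,400 is at or below the $312,300 threshold, so the full $4,500 applies.
Working Family Credit: income exceeds $35,200 by $58,200, which is 59 full-or-partial $1,000 increments; reduction = 59 × $80 = $4,720, leaving $1,758.
Apprenticeship Credit: $93,400 is $11,600 into a $32,000 phase-out range, leaving 20,400/32,000 of the credit: $8,720 × 20,400/32,000 = $5,559.
Total: $30,875 + $4,500 + $1,758 + $5,559 = $42,692.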